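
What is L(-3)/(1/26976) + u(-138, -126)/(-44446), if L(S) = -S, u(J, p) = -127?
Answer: 3596926015/44446 ≈ 80928.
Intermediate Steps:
L(-3)/(1/26976) + u(-138, -126)/(-44446) = (-1*(-3))/(1/26976) - 127/(-44446) = 3/(1/26976) - 127*(-1/44446) = 3*26976 + 127/44446 = 80928 + 127/44446 = 3596926015/44446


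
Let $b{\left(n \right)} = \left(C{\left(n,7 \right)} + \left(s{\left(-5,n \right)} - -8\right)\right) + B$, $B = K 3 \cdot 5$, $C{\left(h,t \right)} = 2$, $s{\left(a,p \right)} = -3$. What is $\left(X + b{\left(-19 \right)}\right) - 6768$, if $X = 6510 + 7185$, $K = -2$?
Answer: $6904$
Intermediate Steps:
$B = -30$ ($B = \left(-2\right) 3 \cdot 5 = \left(-6\right) 5 = -30$)
$X = 13695$
$b{\left(n \right)} = -23$ ($b{\left(n \right)} = \left(2 - -5\right) - 30 = \left(2 + \left(-3 + 8\right)\right) - 30 = \left(2 + 5\right) - 30 = 7 - 30 = -23$)
$\left(X + b{\left(-19 \right)}\right) - 6768 = \left(13695 - 23\right) - 6768 = 13672 - 6768 = 6904$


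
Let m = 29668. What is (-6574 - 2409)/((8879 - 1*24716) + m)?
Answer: -8983/13831 ≈ -0.64948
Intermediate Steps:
(-6574 - 2409)/((8879 - 1*24716) + m) = (-6574 - 2409)/((8879 - 1*24716) + 29668) = -8983/((8879 - 24716) + 29668) = -8983/(-15837 + 29668) = -8983/13831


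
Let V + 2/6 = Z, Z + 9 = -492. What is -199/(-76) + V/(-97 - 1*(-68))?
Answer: 131617/6612 ≈ 19.906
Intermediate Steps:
Z = -501 (Z = -9 - 492 = -501)
V = -1504/3 (V = -⅓ - 501 = -1504/3 ≈ -501.33)
-199/(-76) + V/(-97 - 1*(-68)) = -199/(-76) - 1504/(3*(-97 - 1*(-68))) = -199*(-1/76) - 1504/(3*(-97 + 68)) = 199/76 - 1504/3/(-29) = 199/76 - 1504/3*(-1/29) = 199/76 + 1504/87 = 131617/6612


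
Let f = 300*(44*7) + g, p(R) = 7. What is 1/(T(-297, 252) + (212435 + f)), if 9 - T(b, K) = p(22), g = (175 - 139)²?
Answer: 1/306133 ≈ 3.2666e-6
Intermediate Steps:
g = 1296 (g = 36² = 1296)
T(b, K) = 2 (T(b, K) = 9 - 1*7 = 9 - 7 = 2)
f = 93696 (f = 300*(44*7) + 1296 = 300*308 + 1296 = 92400 + 1296 = 93696)
1/(T(-297, 252) + (212435 + f)) = 1/(2 + (212435 + 93696)) = 1/(2 + 306131) = 1/306133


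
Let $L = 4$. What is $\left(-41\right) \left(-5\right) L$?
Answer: $820$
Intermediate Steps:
$\left(-41\right) \left(-5\right) L = \left(-41\right) \left(-5\right) 4 = 205 \cdot 4 = 820$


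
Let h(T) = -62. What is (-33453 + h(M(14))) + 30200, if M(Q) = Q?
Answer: -3315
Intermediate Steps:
(-33453 + h(M(14))) + 30200 = (-33453 - 62) + 30200 = -33515 + 30200 = -3315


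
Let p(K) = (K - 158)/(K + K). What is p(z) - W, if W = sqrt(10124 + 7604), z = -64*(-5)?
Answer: 81/320 - 8*sqrt(277) ≈ -132.89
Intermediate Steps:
z = 320
p(K) = (-158 + K)/(2*K) (p(K) = (-158 + K)/((2*K)) = (-158 + K)*(1/(2*K)) = (-158 + K)/(2*K))
W = 8*sqrt(277) (W = sqrt(17728) = 8*sqrt(277) ≈ 133.15)
p(z) - W = (1/2)*(-158 + 320)/320 - 8*sqrt(277) = (1/2)*(1/320)*162 - 8*sqrt(277) = 81/320 - 8*sqrt(277)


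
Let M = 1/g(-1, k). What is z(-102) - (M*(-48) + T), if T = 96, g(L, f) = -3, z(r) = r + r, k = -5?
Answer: -316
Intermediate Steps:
z(r) = 2*r
M = -⅓ (M = 1/(-3) = -⅓ ≈ -0.33333)
z(-102) - (M*(-48) + T) = 2*(-102) - (-⅓*(-48) + 96) = -204 - (16 + 96) = -204 - 1*112 = -204 - 112 = -316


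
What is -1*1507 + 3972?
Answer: 2465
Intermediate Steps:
-1*1507 + 3972 = -1507 + 3972 = 2465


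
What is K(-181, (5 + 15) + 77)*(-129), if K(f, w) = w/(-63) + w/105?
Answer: 8342/105 ≈ 79.448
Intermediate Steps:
K(f, w) = -2*w/315 (K(f, w) = w*(-1/63) + w*(1/105) = -w/63 + w/105 = -2*w/315)
K(-181, (5 + 15) + 77)*(-129) = -2*((5 + 15) + 77)/315*(-129) = -2*(20 + 77)/315*(-129) = -2/315*97*(-129) = -194/315*(-129) = 8342/105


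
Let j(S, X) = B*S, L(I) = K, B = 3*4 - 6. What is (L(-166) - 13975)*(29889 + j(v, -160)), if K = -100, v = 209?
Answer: -438337725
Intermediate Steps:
B = 6 (B = 12 - 6 = 6)
L(I) = -100
j(S, X) = 6*S
(L(-166) - 13975)*(29889 + j(v, -160)) = (-100 - 13975)*(29889 + 6*209) = -14075*(29889 + 1254) = -14075*31143 = -438337725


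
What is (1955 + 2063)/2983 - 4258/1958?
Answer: -2417185/2920357 ≈ -0.82770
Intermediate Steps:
(1955 + 2063)/2983 - 4258/1958 = 4018*(1/2983) - 4258*1/1958 = 4018/2983 - 2129/979 = -2417185/2920357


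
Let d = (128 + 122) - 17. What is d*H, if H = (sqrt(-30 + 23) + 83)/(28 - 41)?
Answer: -19339/13 - 233*I*sqrt(7)/13 ≈ -1487.6 - 47.42*I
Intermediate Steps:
d = 233 (d = 250 - 17 = 233)
H = -83/13 - I*sqrt(7)/13 (H = (sqrt(-7) + 83)/(-13) = (I*sqrt(7) + 83)*(-1/13) = (83 + I*sqrt(7))*(-1/13) = -83/13 - I*sqrt(7)/13 ≈ -6.3846 - 0.20352*I)
d*H = 233*(-83/13 - I*sqrt(7)/13) = -19339/13 - 233*I*sqrt(7)/13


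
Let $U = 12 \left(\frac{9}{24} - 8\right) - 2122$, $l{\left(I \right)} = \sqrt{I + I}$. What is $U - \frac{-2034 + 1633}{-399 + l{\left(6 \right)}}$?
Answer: $- \frac{235016567}{106126} - \frac{802 \sqrt{3}}{159189} \approx -2214.5$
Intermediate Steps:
$l{\left(I \right)} = \sqrt{2} \sqrt{I}$ ($l{\left(I \right)} = \sqrt{2 I} = \sqrt{2} \sqrt{I}$)
$U = - \frac{4427}{2}$ ($U = 12 \left(9 \cdot \frac{1}{24} - 8\right) - 2122 = 12 \left(\frac{3}{8} - 8\right) - 2122 = 12 \left(- \frac{61}{8}\right) - 2122 = - \frac{183}{2} - 2122 = - \frac{4427}{2} \approx -2213.5$)
$U - \frac{-2034 + 1633}{-399 + l{\left(6 \right)}} = - \frac{4427}{2} - \frac{-2034 + 1633}{-399 + \sqrt{2} \sqrt{6}} = - \frac{4427}{2} - - \frac{401}{-399 + 2 \sqrt{3}} = - \frac{4427}{2} + \frac{401}{-399 + 2 \sqrt{3}}$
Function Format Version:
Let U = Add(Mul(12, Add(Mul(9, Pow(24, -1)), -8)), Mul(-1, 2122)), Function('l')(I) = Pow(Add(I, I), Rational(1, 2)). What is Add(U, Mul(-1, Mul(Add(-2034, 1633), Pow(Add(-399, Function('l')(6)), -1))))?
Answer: Add(Rational(-235016567, 106126), Mul(Rational(-802, 159189), Pow(3, Rational(1, 2)))) ≈ -2214.5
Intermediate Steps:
Function('l')(I) = Mul(Pow(2, Rational(1, 2)), Pow(I, Rational(1, 2))) (Function('l')(I) = Pow(Mul(2, I), Rational(1, 2)) = Mul(Pow(2, Rational(1, 2)), Pow(I, Rational(1, 2))))
U = Rational(-4427, 2) (U = Add(Mul(12, Add(Mul(9, Rational(1, 24)), -8)), -2122) = Add(Mul(12, Add(Rational(3, 8), -8)), -2122) = Add(Mul(12, Rational(-61, 8)), -2122) = Add(Rational(-183, 2), -2122) = Rational(-4427, 2) ≈ -2213.5)
Add(U, Mul(-1, Mul(Add(-2034, 1633), Pow(Add(-399, Function('l')(6)), -1)))) = Add(Rational(-4427, 2), Mul(-1, Mul(Add(-2034, 1633), Pow(Add(-399, Mul(Pow(2, Rational(1, 2)), Pow(6, Rational(1, 2)))), -1)))) = Add(Rational(-4427, 2), Mul(-1, Mul(-401, Pow(Add(-399, Mul(2, Pow(3, Rational(1, 2)))), -1)))) = Add(Rational(-4427, 2), Mul(401, Pow(Add(-399, Mul(2, Pow(3, Rational(1, 2)))), -1)))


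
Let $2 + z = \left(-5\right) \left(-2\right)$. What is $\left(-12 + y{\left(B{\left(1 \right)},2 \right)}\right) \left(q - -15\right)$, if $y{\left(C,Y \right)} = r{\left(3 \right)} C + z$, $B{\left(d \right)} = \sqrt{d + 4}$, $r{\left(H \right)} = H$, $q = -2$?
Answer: $-52 + 39 \sqrt{5} \approx 35.207$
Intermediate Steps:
$z = 8$ ($z = -2 - -10 = -2 + 10 = 8$)
$B{\left(d \right)} = \sqrt{4 + d}$
$y{\left(C,Y \right)} = 8 + 3 C$ ($y{\left(C,Y \right)} = 3 C + 8 = 8 + 3 C$)
$\left(-12 + y{\left(B{\left(1 \right)},2 \right)}\right) \left(q - -15\right) = \left(-12 + \left(8 + 3 \sqrt{4 + 1}\right)\right) \left(-2 - -15\right) = \left(-12 + \left(8 + 3 \sqrt{5}\right)\right) \left(-2 + 15\right) = \left(-4 + 3 \sqrt{5}\right) 13 = -52 + 39 \sqrt{5}$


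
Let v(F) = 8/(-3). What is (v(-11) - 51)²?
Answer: 25921/9 ≈ 2880.1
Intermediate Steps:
v(F) = -8/3 (v(F) = 8*(-⅓) = -8/3)
(v(-11) - 51)² = (-8/3 - 51)² = (-161/3)² = 25921/9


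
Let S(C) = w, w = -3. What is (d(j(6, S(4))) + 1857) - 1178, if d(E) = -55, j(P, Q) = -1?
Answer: 624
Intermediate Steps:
S(C) = -3
(d(j(6, S(4))) + 1857) - 1178 = (-55 + 1857) - 1178 = 1802 - 1178 = 624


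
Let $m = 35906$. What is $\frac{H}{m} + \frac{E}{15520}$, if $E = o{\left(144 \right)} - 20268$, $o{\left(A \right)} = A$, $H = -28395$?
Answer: $- \frac{145407843}{69657640} \approx -2.0875$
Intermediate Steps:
$E = -20124$ ($E = 144 - 20268 = -20124$)
$\frac{H}{m} + \frac{E}{15520} = - \frac{28395}{35906} - \frac{20124}{15520} = \left(-28395\right) \frac{1}{35906} - \frac{5031}{3880} = - \frac{28395}{35906} - \frac{5031}{3880} = - \frac{145407843}{69657640}$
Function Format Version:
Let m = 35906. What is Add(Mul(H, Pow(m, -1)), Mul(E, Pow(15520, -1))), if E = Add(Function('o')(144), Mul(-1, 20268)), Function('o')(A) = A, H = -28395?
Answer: Rational(-145407843, 69657640) ≈ -2.0875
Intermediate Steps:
E = -20124 (E = Add(144, Mul(-1, 20268)) = Add(144, -20268) = -20124)
Add(Mul(H, Pow(m, -1)), Mul(E, Pow(15520, -1))) = Add(Mul(-28395, Pow(35906, -1)), Mul(-20124, Pow(15520, -1))) = Add(Mul(-28395, Rational(1, 35906)), Mul(-20124, Rational(1, 15520))) = Add(Rational(-28395, 35906), Rational(-5031, 3880)) = Rational(-145407843, 69657640)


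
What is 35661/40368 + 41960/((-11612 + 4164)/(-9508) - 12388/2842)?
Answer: -476740483370397/40627821904 ≈ -11734.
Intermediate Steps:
35661/40368 + 41960/((-11612 + 4164)/(-9508) - 12388/2842) = 35661*(1/40368) + 41960/(-7448*(-1/9508) - 12388*1/2842) = 11887/13456 + 41960/(1862/2377 - 6194/1421) = 11887/13456 + 41960/(-12077236/3377717) = 11887/13456 + 41960*(-3377717/12077236) = 11887/13456 - 35432251330/3019309 = -476740483370397/40627821904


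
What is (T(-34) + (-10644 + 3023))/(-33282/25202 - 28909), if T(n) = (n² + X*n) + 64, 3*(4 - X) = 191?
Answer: 165287317/1092896850 ≈ 0.15124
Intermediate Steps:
X = -179/3 (X = 4 - ⅓*191 = 4 - 191/3 = -179/3 ≈ -59.667)
T(n) = 64 + n² - 179*n/3 (T(n) = (n² - 179*n/3) + 64 = 64 + n² - 179*n/3)
(T(-34) + (-10644 + 3023))/(-33282/25202 - 28909) = ((64 + (-34)² - 179/3*(-34)) + (-10644 + 3023))/(-33282/25202 - 28909) = ((64 + 1156 + 6086/3) - 7621)/(-33282*1/25202 - 28909) = (9746/3 - 7621)/(-16641/12601 - 28909) = -13117/(3*(-364298950/12601)) = -13117/3*(-12601/364298950) = 165287317/1092896850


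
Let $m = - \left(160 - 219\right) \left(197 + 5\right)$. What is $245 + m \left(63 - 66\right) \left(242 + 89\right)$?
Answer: $-11834329$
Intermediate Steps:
$m = 11918$ ($m = - \left(-59\right) 202 = \left(-1\right) \left(-11918\right) = 11918$)
$245 + m \left(63 - 66\right) \left(242 + 89\right) = 245 + 11918 \left(63 - 66\right) \left(242 + 89\right) = 245 + 11918 \left(\left(-3\right) 331\right) = 245 + 11918 \left(-993\right) = 245 - 11834574 = -11834329$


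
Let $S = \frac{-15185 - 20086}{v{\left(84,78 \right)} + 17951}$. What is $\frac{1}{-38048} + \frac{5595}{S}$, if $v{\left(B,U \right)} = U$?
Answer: $- \frac{1279329197837}{447330336} \approx -2859.9$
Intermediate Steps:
$S = - \frac{35271}{18029}$ ($S = \frac{-15185 - 20086}{78 + 17951} = - \frac{35271}{18029} \approx -1.9563$)
$\frac{1}{-38048} + \frac{5595}{S} = \frac{1}{-38048} + \frac{5595}{- \frac{35271}{18029}} = - \frac{1}{38048} + 5595 \left(- \frac{18029}{35271}\right) = - \frac{1}{38048} - \frac{33624085}{11757} = - \frac{1279329197837}{447330336}$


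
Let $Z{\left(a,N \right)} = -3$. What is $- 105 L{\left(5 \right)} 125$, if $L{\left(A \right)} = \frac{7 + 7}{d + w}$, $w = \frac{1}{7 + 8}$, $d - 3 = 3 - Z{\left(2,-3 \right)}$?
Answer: $- \frac{1378125}{68} \approx -20267.0$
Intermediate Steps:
$d = 9$ ($d = 3 + \left(3 - -3\right) = 3 + \left(3 + 3\right) = 3 + 6 = 9$)
$w = \frac{1}{15} \approx 0.066667$
$L{\left(A \right)} = \frac{105}{68}$ ($L{\left(A \right)} = \frac{7 + 7}{9 + \frac{1}{15}} = \frac{14}{\frac{136}{15}} = 14 \cdot \frac{15}{136} = \frac{105}{68}$)
$- 105 L{\left(5 \right)} 125 = \left(-105\right) \frac{105}{68} \cdot 125 = \left(- \frac{11025}{68}\right) 125 = - \frac{1378125}{68}$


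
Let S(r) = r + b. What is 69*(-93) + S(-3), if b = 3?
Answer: -6417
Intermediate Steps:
S(r) = 3 + r (S(r) = r + 3 = 3 + r)
69*(-93) + S(-3) = 69*(-93) + (3 - 3) = -6417 + 0 = -6417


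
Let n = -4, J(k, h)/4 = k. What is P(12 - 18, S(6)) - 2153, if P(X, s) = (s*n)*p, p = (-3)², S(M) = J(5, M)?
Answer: -2873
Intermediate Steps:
J(k, h) = 4*k
S(M) = 20 (S(M) = 4*5 = 20)
p = 9
P(X, s) = -36*s (P(X, s) = (s*(-4))*9 = -4*s*9 = -36*s)
P(12 - 18, S(6)) - 2153 = -36*20 - 2153 = -720 - 2153 = -2873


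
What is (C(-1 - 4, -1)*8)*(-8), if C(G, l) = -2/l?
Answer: -128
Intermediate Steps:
(C(-1 - 4, -1)*8)*(-8) = (-2/(-1)*8)*(-8) = (-2*(-1)*8)*(-8) = (2*8)*(-8) = 16*(-8) = -128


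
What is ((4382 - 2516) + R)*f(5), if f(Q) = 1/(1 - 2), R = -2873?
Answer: 1007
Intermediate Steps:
f(Q) = -1 (f(Q) = 1/(-1) = -1)
((4382 - 2516) + R)*f(5) = ((4382 - 2516) - 2873)*(-1) = (1866 - 2873)*(-1) = -1007*(-1) = 1007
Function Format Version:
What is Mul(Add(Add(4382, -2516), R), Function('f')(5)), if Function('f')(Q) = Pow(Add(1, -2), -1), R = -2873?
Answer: 1007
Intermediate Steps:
Function('f')(Q) = -1 (Function('f')(Q) = Pow(-1, -1) = -1)
Mul(Add(Add(4382, -2516), R), Function('f')(5)) = Mul(Add(Add(4382, -2516), -2873), -1) = Mul(Add(1866, -2873), -1) = Mul(-1007, -1) = 1007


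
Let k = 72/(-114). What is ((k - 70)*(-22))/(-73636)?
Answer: -7381/349771 ≈ -0.021102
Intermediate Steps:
k = -12/19 (k = 72*(-1/114) = -12/19 ≈ -0.63158)
((k - 70)*(-22))/(-73636) = ((-12/19 - 70)*(-22))/(-73636) = -1342/19*(-22)*(-1/73636) = (29524/19)*(-1/73636) = -7381/349771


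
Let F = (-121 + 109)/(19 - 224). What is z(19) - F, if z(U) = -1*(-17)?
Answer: 3473/205 ≈ 16.941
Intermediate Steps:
z(U) = 17
F = 12/205 (F = -12/(-205) = -12*(-1/205) = 12/205 ≈ 0.058537)
z(19) - F = 17 - 1*12/205 = 17 - 12/205 = 3473/205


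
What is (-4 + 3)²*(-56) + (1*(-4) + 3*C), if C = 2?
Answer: -54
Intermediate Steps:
(-4 + 3)²*(-56) + (1*(-4) + 3*C) = (-4 + 3)²*(-56) + (1*(-4) + 3*2) = (-1)²*(-56) + (-4 + 6) = 1*(-56) + 2 = -56 + 2 = -54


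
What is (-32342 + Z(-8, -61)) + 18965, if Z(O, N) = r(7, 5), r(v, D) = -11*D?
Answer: -13432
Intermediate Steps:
Z(O, N) = -55 (Z(O, N) = -11*5 = -55)
(-32342 + Z(-8, -61)) + 18965 = (-32342 - 55) + 18965 = -32397 + 18965 = -13432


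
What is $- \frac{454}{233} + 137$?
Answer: $\frac{31467}{233} \approx 135.05$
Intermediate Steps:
$- \frac{454}{233} + 137 = \frac{31467}{233}$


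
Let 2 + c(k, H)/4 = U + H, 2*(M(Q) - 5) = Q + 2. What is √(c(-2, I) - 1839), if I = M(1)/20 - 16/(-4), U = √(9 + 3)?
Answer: √(-182970 + 800*√3)/10 ≈ 42.613*I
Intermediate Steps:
M(Q) = 6 + Q/2 (M(Q) = 5 + (Q + 2)/2 = 5 + (2 + Q)/2 = 5 + (1 + Q/2) = 6 + Q/2)
U = 2*√3 (U = √12 = 2*√3 ≈ 3.4641)
I = 173/40 (I = (6 + (½)*1)/20 - 16/(-4) = (6 + ½)*(1/20) - 16*(-¼) = (13/2)*(1/20) + 4 = 13/40 + 4 = 173/40 ≈ 4.3250)
c(k, H) = -8 + 4*H + 8*√3 (c(k, H) = -8 + 4*(2*√3 + H) = -8 + 4*(H + 2*√3) = -8 + (4*H + 8*√3) = -8 + 4*H + 8*√3)
√(c(-2, I) - 1839) = √((-8 + 4*(173/40) + 8*√3) - 1839) = √((-8 + 173/10 + 8*√3) - 1839) = √((93/10 + 8*√3) - 1839) = √(-18297/10 + 8*√3)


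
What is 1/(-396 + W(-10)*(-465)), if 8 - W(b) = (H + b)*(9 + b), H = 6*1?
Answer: -1/2256 ≈ -0.00044326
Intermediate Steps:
H = 6
W(b) = 8 - (6 + b)*(9 + b)
1/(-396 + W(-10)*(-465)) = 1/(-396 + (-46 - 1*(-10)² - 15*(-10))*(-465)) = 1/(-396 + (-46 - 1*100 + 150)*(-465)) = 1/(-396 + (-46 - 100 + 150)*(-465)) = 1/(-396 + 4*(-465)) = 1/(-396 - 1860) = 1/(-2256) = -1/2256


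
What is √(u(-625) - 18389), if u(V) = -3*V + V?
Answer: I*√17139 ≈ 130.92*I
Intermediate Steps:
u(V) = -2*V
√(u(-625) - 18389) = √(-2*(-625) - 18389) = √(1250 - 18389) = √(-17139) = I*√17139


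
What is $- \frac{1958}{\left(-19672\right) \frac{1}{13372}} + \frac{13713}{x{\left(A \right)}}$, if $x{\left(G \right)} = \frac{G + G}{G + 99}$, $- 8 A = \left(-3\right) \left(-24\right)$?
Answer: $- \frac{165328538}{2459} \approx -67234.0$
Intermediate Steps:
$A = -9$ ($A = - \frac{\left(-3\right) \left(-24\right)}{8} = \left(- \frac{1}{8}\right) 72 = -9$)
$x{\left(G \right)} = \frac{2 G}{99 + G}$
$- \frac{1958}{\left(-19672\right) \frac{1}{13372}} + \frac{13713}{x{\left(A \right)}} = - \frac{1958}{\left(-19672\right) \frac{1}{13372}} + \frac{13713}{2 \left(-9\right) \frac{1}{99 - 9}} = - \frac{1958}{\left(-19672\right) \frac{1}{13372}} + \frac{13713}{2 \left(-9\right) \frac{1}{90}} = - \frac{1958}{- \frac{4918}{3343}} + \frac{13713}{2 \left(-9\right) \frac{1}{90}} = \left(-1958\right) \left(- \frac{3343}{4918}\right) + \frac{13713}{- \frac{1}{5}} = \frac{3272797}{2459} + 13713 \left(-5\right) = \frac{3272797}{2459} - 68565 = - \frac{165328538}{2459}$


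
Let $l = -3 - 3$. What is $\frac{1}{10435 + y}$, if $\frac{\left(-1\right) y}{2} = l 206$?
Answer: $\frac{1}{12907} \approx 7.7477 \cdot 10^{-5}$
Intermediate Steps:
$l = -6$ ($l = -3 - 3 = -6$)
$y = 2472$ ($y = - 2 \left(\left(-6\right) 206\right) = \left(-2\right) \left(-1236\right) = 2472$)
$\frac{1}{10435 + y} = \frac{1}{10435 + 2472} = \frac{1}{12907}$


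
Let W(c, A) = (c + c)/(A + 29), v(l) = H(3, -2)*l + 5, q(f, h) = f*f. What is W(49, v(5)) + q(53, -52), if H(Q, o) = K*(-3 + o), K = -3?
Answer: 306279/109 ≈ 2809.9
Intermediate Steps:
q(f, h) = f²
H(Q, o) = 9 - 3*o (H(Q, o) = -3*(-3 + o) = 9 - 3*o)
v(l) = 5 + 15*l (v(l) = (9 - 3*(-2))*l + 5 = (9 + 6)*l + 5 = 15*l + 5 = 5 + 15*l)
W(c, A) = 2*c/(29 + A) (W(c, A) = (2*c)/(29 + A) = 2*c/(29 + A))
W(49, v(5)) + q(53, -52) = 2*49/(29 + (5 + 15*5)) + 53² = 2*49/(29 + (5 + 75)) + 2809 = 2*49/(29 + 80) + 2809 = 2*49/109 + 2809 = 2*49*(1/109) + 2809 = 98/109 + 2809 = 306279/109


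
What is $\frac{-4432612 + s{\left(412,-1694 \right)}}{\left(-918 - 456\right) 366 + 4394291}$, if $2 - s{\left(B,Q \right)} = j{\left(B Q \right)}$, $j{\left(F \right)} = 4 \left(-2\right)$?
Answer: $- \frac{4432602}{3891407} \approx -1.1391$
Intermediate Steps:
$j{\left(F \right)} = -8$
$s{\left(B,Q \right)} = 10$ ($s{\left(B,Q \right)} = 2 - -8 = 2 + 8 = 10$)
$\frac{-4432612 + s{\left(412,-1694 \right)}}{\left(-918 - 456\right) 366 + 4394291} = \frac{-4432612 + 10}{\left(-918 - 456\right) 366 + 4394291} = - \frac{4432602}{\left(-1374\right) 366 + 4394291} = - \frac{4432602}{-502884 + 4394291} = - \frac{4432602}{3891407}$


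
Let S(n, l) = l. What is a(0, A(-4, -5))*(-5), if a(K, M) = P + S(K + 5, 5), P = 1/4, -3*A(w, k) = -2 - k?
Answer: -105/4 ≈ -26.250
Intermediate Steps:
A(w, k) = ⅔ + k/3 (A(w, k) = -(-2 - k)/3 = ⅔ + k/3)
P = ¼ ≈ 0.25000
a(K, M) = 21/4 (a(K, M) = ¼ + 5 = 21/4)
a(0, A(-4, -5))*(-5) = (21/4)*(-5) = -105/4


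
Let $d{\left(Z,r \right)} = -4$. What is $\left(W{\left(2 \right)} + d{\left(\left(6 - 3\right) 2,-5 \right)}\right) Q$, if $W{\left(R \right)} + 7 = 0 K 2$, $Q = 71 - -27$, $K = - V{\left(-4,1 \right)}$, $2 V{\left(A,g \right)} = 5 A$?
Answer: $-1078$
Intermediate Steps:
$V{\left(A,g \right)} = \frac{5 A}{2}$
$K = 10$ ($K = - \frac{5 \left(-4\right)}{2} = \left(-1\right) \left(-10\right) = 10$)
$Q = 98$ ($Q = 71 + 27 = 98$)
$W{\left(R \right)} = -7$ ($W{\left(R \right)} = -7 + 0 \cdot 10 \cdot 2 = -7 + 0 \cdot 2 = -7 + 0 = -7$)
$\left(W{\left(2 \right)} + d{\left(\left(6 - 3\right) 2,-5 \right)}\right) Q = \left(-7 - 4\right) 98 = \left(-11\right) 98 = -1078$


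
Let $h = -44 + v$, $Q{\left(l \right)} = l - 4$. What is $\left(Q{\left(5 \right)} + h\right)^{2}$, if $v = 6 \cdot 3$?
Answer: $625$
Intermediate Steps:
$Q{\left(l \right)} = -4 + l$
$v = 18$
$h = -26$ ($h = -44 + 18 = -26$)
$\left(Q{\left(5 \right)} + h\right)^{2} = \left(\left(-4 + 5\right) - 26\right)^{2} = \left(1 - 26\right)^{2} = \left(-25\right)^{2} = 625$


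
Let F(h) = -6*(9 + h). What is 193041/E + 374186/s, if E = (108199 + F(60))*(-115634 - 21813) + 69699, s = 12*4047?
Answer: 72939831504307/9466564670244 ≈ 7.7050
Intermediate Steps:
F(h) = -54 - 6*h
s = 48564
E = -14814655196 (E = (108199 + (-54 - 6*60))*(-115634 - 21813) + 69699 = (108199 + (-54 - 360))*(-137447) + 69699 = (108199 - 414)*(-137447) + 69699 = 107785*(-137447) + 69699 = -14814724895 + 69699 = -14814655196)
193041/E + 374186/s = 193041/(-14814655196) + 374186/48564 = 193041*(-1/14814655196) + 374186*(1/48564) = -193041/14814655196 + 9847/1278 = 72939831504307/9466564670244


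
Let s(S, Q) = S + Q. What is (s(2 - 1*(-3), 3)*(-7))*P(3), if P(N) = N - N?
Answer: 0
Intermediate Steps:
s(S, Q) = Q + S
P(N) = 0
(s(2 - 1*(-3), 3)*(-7))*P(3) = ((3 + (2 - 1*(-3)))*(-7))*0 = ((3 + (2 + 3))*(-7))*0 = ((3 + 5)*(-7))*0 = (8*(-7))*0 = -56*0 = 0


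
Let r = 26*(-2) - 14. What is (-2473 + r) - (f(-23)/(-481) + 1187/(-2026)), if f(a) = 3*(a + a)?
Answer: -2473979375/974506 ≈ -2538.7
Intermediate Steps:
f(a) = 6*a (f(a) = 3*(2*a) = 6*a)
r = -66 (r = -52 - 14 = -66)
(-2473 + r) - (f(-23)/(-481) + 1187/(-2026)) = (-2473 - 66) - ((6*(-23))/(-481) + 1187/(-2026)) = -2539 - (-138*(-1/481) + 1187*(-1/2026)) = -2539 - (138/481 - 1187/2026) = -2539 - 1*(-291359/974506) = -2539 + 291359/974506 = -2473979375/974506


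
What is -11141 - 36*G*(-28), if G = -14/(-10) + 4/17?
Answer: -806873/85 ≈ -9492.6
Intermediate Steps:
G = 139/85 (G = -14*(-⅒) + 4*(1/17) = 7/5 + 4/17 = 139/85 ≈ 1.6353)
-11141 - 36*G*(-28) = -11141 - 36*139/85*(-28) = -11141 - 5004/85*(-28) = -11141 + 140112/85 = -806873/85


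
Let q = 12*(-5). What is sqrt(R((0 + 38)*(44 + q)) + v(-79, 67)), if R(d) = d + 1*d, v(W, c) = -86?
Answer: I*sqrt(1302) ≈ 36.083*I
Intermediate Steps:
q = -60
R(d) = 2*d (R(d) = d + d = 2*d)
sqrt(R((0 + 38)*(44 + q)) + v(-79, 67)) = sqrt(2*((0 + 38)*(44 - 60)) - 86) = sqrt(2*(38*(-16)) - 86) = sqrt(2*(-608) - 86) = sqrt(-1216 - 86) = sqrt(-1302) = I*sqrt(1302)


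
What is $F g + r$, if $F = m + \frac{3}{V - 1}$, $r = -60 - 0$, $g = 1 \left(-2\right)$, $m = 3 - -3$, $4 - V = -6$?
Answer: $- \frac{218}{3} \approx -72.667$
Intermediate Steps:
$V = 10$ ($V = 4 - -6 = 4 + 6 = 10$)
$m = 6$ ($m = 3 + 3 = 6$)
$g = -2$
$r = -60$ ($r = -60 + 0 = -60$)
$F = \frac{19}{3}$ ($F = 6 + \frac{3}{10 - 1} = 6 + \frac{3}{9} = 6 + 3 \cdot \frac{1}{9} = 6 + \frac{1}{3} = \frac{19}{3} \approx 6.3333$)
$F g + r = \frac{19}{3} \left(-2\right) - 60 = - \frac{38}{3} - 60 = - \frac{218}{3}$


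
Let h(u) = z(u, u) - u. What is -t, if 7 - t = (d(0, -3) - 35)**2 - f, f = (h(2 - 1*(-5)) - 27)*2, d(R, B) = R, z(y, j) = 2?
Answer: 1282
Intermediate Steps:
h(u) = 2 - u
f = -64 (f = ((2 - (2 - 1*(-5))) - 27)*2 = ((2 - (2 + 5)) - 27)*2 = ((2 - 1*7) - 27)*2 = ((2 - 7) - 27)*2 = (-5 - 27)*2 = -32*2 = -64)
t = -1282 (t = 7 - ((0 - 35)**2 - 1*(-64)) = 7 - ((-35)**2 + 64) = 7 - (1225 + 64) = 7 - 1*1289 = 7 - 1289 = -1282)
-t = -1*(-1282) = 1282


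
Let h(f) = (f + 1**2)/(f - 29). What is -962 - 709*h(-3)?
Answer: -16101/16 ≈ -1006.3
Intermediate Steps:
h(f) = (1 + f)/(-29 + f) (h(f) = (f + 1)/(-29 + f) = (1 + f)/(-29 + f))
-962 - 709*h(-3) = -962 - 709*(1 - 3)/(-29 - 3) = -962 - 709*(-2)/(-32) = -962 - (-709)*(-2)/32 = -962 - 709*1/16 = -962 - 709/16 = -16101/16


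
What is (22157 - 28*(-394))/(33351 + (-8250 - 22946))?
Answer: 33189/2155 ≈ 15.401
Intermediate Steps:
(22157 - 28*(-394))/(33351 + (-8250 - 22946)) = (22157 + 11032)/(33351 - 31196) = 33189/2155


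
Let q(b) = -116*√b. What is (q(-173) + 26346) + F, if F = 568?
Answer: 26914 - 116*I*√173 ≈ 26914.0 - 1525.7*I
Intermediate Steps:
(q(-173) + 26346) + F = (-116*I*√173 + 26346) + 568 = (26346 - 116*I*√173) + 568 = 26914 - 116*I*√173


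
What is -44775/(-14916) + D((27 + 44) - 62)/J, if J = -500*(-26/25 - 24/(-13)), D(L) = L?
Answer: 19406319/6513320 ≈ 2.9795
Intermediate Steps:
J = -5240/13 (J = -500*(-26*1/25 - 24*(-1/13)) = -500*(-26/25 + 24/13) = -500*262/325 = -5240/13 ≈ -403.08)
-44775/(-14916) + D((27 + 44) - 62)/J = -44775/(-14916) + ((27 + 44) - 62)/(-5240/13) = -44775*(-1/14916) + (71 - 62)*(-13/5240) = 14925/4972 + 9*(-13/5240) = 14925/4972 - 117/5240 = 19406319/6513320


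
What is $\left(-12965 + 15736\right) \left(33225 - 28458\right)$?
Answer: $13209357$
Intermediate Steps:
$\left(-12965 + 15736\right) \left(33225 - 28458\right) = 2771 \cdot 4767 = 13209357$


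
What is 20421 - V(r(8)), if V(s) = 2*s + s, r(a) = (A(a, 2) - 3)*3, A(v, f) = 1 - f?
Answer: 20457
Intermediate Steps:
r(a) = -12 (r(a) = ((1 - 1*2) - 3)*3 = ((1 - 2) - 3)*3 = (-1 - 3)*3 = -4*3 = -12)
V(s) = 3*s
20421 - V(r(8)) = 20421 - 3*(-12) = 20421 - 1*(-36) = 20421 + 36 = 20457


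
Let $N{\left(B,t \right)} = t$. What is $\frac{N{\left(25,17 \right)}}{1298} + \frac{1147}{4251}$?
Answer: $\frac{1561073}{5517798} \approx 0.28292$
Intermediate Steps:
$\frac{N{\left(25,17 \right)}}{1298} + \frac{1147}{4251} = \frac{17}{1298} + \frac{1147}{4251} = \frac{1561073}{5517798}$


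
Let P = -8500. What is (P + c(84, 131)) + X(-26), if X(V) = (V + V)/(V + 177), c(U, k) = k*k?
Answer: 1307759/151 ≈ 8660.7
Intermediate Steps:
c(U, k) = k**2
X(V) = 2*V/(177 + V) (X(V) = (2*V)/(177 + V) = 2*V/(177 + V))
(P + c(84, 131)) + X(-26) = (-8500 + 131**2) + 2*(-26)/(177 - 26) = (-8500 + 17161) + 2*(-26)/151 = 8661 + 2*(-26)*(1/151) = 8661 - 52/151 = 1307759/151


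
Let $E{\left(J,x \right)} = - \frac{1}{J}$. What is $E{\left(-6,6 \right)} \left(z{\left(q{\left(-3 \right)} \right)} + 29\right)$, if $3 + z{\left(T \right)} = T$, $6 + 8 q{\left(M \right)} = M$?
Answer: $\frac{199}{48} \approx 4.1458$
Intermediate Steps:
$q{\left(M \right)} = - \frac{3}{4} + \frac{M}{8}$
$z{\left(T \right)} = -3 + T$
$E{\left(-6,6 \right)} \left(z{\left(q{\left(-3 \right)} \right)} + 29\right) = - \frac{1}{-6} \left(\left(-3 + \left(- \frac{3}{4} + \frac{1}{8} \left(-3\right)\right)\right) + 29\right) = \left(-1\right) \left(- \frac{1}{6}\right) \left(\left(-3 - \frac{9}{8}\right) + 29\right) = \frac{\left(-3 - \frac{9}{8}\right) + 29}{6} = \frac{- \frac{33}{8} + 29}{6} = \frac{1}{6} \cdot \frac{199}{8} = \frac{199}{48}$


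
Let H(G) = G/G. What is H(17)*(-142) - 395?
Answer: -537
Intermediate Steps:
H(G) = 1
H(17)*(-142) - 395 = 1*(-142) - 395 = -142 - 395 = -537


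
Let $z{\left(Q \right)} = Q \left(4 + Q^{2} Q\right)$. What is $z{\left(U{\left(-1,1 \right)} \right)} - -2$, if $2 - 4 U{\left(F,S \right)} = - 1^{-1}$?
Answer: $\frac{1361}{256} \approx 5.3164$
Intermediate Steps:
$U{\left(F,S \right)} = \frac{3}{4}$ ($U{\left(F,S \right)} = \frac{1}{2} - \frac{\left(-1\right) 1^{-1}}{4} = \frac{1}{2} - \frac{\left(-1\right) 1}{4} = \frac{1}{2} - - \frac{1}{4} = \frac{1}{2} + \frac{1}{4} = \frac{3}{4}$)
$z{\left(Q \right)} = Q \left(4 + Q^{3}\right)$
$z{\left(U{\left(-1,1 \right)} \right)} - -2 = \frac{3 \left(4 + \left(\frac{3}{4}\right)^{3}\right)}{4} - -2 = \frac{3 \left(4 + \frac{27}{64}\right)}{4} + 2 = \frac{3}{4} \cdot \frac{283}{64} + 2 = \frac{849}{256} + 2 = \frac{1361}{256}$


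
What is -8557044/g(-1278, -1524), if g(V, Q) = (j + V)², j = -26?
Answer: -2139261/425104 ≈ -5.0323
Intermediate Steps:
g(V, Q) = (-26 + V)²
-8557044/g(-1278, -1524) = -8557044/(-26 - 1278)² = -8557044/((-1304)²) = -8557044/1700416 = -8557044*1/1700416 = -2139261/425104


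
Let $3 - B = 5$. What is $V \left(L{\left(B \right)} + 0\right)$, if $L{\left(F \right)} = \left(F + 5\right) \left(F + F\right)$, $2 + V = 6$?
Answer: $-48$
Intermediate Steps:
$V = 4$ ($V = -2 + 6 = 4$)
$B = -2$ ($B = 3 - 5 = -2$)
$L{\left(F \right)} = 2 F \left(5 + F\right)$ ($L{\left(F \right)} = \left(5 + F\right) 2 F = 2 F \left(5 + F\right)$)
$V \left(L{\left(B \right)} + 0\right) = 4 \left(2 \left(-2\right) \left(5 - 2\right) + 0\right) = 4 \left(2 \left(-2\right) 3 + 0\right) = 4 \left(-12 + 0\right) = 4 \left(-12\right) = -48$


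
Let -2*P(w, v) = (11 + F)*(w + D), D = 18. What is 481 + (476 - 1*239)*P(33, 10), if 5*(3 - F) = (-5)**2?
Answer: -107821/2 ≈ -53911.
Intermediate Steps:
F = -2 (F = 3 - 1/5*(-5)**2 = 3 - 1/5*25 = 3 - 5 = -2)
P(w, v) = -81 - 9*w/2 (P(w, v) = -(11 - 2)*(w + 18)/2 = -9*(18 + w)/2 = -(162 + 9*w)/2 = -81 - 9*w/2)
481 + (476 - 1*239)*P(33, 10) = 481 + (476 - 1*239)*(-81 - 9/2*33) = 481 + (476 - 239)*(-81 - 297/2) = 481 + 237*(-459/2) = 481 - 108783/2 = -107821/2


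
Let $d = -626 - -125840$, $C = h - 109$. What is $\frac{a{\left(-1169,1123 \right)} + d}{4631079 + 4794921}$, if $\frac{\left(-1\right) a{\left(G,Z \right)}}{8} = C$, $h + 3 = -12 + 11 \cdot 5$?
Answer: $\frac{20961}{1571000} \approx 0.013342$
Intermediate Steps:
$h = 40$ ($h = -3 + \left(-12 + 11 \cdot 5\right) = -3 + \left(-12 + 55\right) = -3 + 43 = 40$)
$C = -69$ ($C = 40 - 109 = -69$)
$a{\left(G,Z \right)} = 552$ ($a{\left(G,Z \right)} = \left(-8\right) \left(-69\right) = 552$)
$d = 125214$ ($d = -626 + 125840 = 125214$)
$\frac{a{\left(-1169,1123 \right)} + d}{4631079 + 4794921} = \frac{552 + 125214}{4631079 + 4794921} = \frac{125766}{9426000} = 125766 \cdot \frac{1}{9426000} = \frac{20961}{1571000}$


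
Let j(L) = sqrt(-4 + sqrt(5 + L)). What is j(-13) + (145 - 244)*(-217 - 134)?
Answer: 34749 + sqrt(-4 + 2*I*sqrt(2)) ≈ 34750.0 + 2.1094*I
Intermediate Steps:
j(-13) + (145 - 244)*(-217 - 134) = sqrt(-4 + sqrt(5 - 13)) + (145 - 244)*(-217 - 134) = sqrt(-4 + sqrt(-8)) - 99*(-351) = sqrt(-4 + 2*I*sqrt(2)) + 34749 = 34749 + sqrt(-4 + 2*I*sqrt(2))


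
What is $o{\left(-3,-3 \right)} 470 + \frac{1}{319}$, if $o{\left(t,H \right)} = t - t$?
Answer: $\frac{1}{319} \approx 0.0031348$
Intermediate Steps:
$o{\left(t,H \right)} = 0$
$o{\left(-3,-3 \right)} 470 + \frac{1}{319} = 0 \cdot 470 + \frac{1}{319} = 0 + \frac{1}{319} = \frac{1}{319}$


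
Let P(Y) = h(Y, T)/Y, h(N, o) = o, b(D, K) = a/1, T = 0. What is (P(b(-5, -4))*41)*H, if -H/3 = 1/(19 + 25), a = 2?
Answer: 0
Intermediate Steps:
H = -3/44 (H = -3/(19 + 25) = -3/44 ≈ -0.068182)
b(D, K) = 2 (b(D, K) = 2/1 = 2*1 = 2)
P(Y) = 0 (P(Y) = 0/Y = 0)
(P(b(-5, -4))*41)*H = (0*41)*(-3/44) = 0*(-3/44) = 0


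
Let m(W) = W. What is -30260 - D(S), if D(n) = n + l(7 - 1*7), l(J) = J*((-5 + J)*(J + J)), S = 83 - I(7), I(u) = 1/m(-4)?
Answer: -121373/4 ≈ -30343.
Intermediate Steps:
I(u) = -1/4 (I(u) = 1/(-4) = -1/4)
S = 333/4 (S = 83 - 1*(-1/4) = 83 + 1/4 = 333/4 ≈ 83.250)
l(J) = 2*J**2*(-5 + J) (l(J) = J*((-5 + J)*(2*J)) = J*(2*J*(-5 + J)) = 2*J**2*(-5 + J))
D(n) = n (D(n) = n + 2*(7 - 1*7)**2*(-5 + (7 - 1*7)) = n + 2*(7 - 7)**2*(-5 + (7 - 7)) = n + 2*0**2*(-5 + 0) = n + 2*0*(-5) = n + 0 = n)
-30260 - D(S) = -30260 - 1*333/4 = -30260 - 333/4 = -121373/4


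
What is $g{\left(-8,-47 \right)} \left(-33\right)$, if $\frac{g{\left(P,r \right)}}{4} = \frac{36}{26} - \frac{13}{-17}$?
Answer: $- \frac{62700}{221} \approx -283.71$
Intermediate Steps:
$g{\left(P,r \right)} = \frac{1900}{221}$ ($g{\left(P,r \right)} = 4 \left(\frac{36}{26} - \frac{13}{-17}\right) = 4 \left(36 \cdot \frac{1}{26} - - \frac{13}{17}\right) = 4 \left(\frac{18}{13} + \frac{13}{17}\right) = 4 \cdot \frac{475}{221} = \frac{1900}{221}$)
$g{\left(-8,-47 \right)} \left(-33\right) = \frac{1900}{221} \left(-33\right) = - \frac{62700}{221}$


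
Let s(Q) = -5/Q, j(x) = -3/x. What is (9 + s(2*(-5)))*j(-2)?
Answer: 57/4 ≈ 14.250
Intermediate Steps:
(9 + s(2*(-5)))*j(-2) = (9 - 5/(2*(-5)))*(-3/(-2)) = (9 - 5/(-10))*(-3*(-½)) = (9 - 5*(-⅒))*(3/2) = (9 + ½)*(3/2) = (19/2)*(3/2) = 57/4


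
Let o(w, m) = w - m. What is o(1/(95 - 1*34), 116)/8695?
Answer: -1415/106079 ≈ -0.013339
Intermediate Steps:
o(1/(95 - 1*34), 116)/8695 = (1/(95 - 1*34) - 1*116)/8695 = (1/(95 - 34) - 116)*(1/8695) = (1/61 - 116)*(1/8695) = -7075/61*1/8695 = -1415/106079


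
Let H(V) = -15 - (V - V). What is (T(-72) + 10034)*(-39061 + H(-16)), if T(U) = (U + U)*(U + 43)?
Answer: -555269960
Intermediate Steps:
T(U) = 2*U*(43 + U) (T(U) = (2*U)*(43 + U) = 2*U*(43 + U))
H(V) = -15 (H(V) = -15 - 1*0 = -15 + 0 = -15)
(T(-72) + 10034)*(-39061 + H(-16)) = (2*(-72)*(43 - 72) + 10034)*(-39061 - 15) = (2*(-72)*(-29) + 10034)*(-39076) = (4176 + 10034)*(-39076) = 14210*(-39076) = -555269960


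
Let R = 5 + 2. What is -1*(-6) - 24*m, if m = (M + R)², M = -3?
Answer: -378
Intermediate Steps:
R = 7
m = 16 (m = (-3 + 7)² = 4² = 16)
-1*(-6) - 24*m = -1*(-6) - 24*16 = 6 - 384 = -378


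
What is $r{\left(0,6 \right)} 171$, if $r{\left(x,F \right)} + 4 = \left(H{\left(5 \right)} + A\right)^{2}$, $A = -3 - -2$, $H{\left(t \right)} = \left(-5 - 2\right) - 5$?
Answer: $28215$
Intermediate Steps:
$H{\left(t \right)} = -12$ ($H{\left(t \right)} = -7 - 5 = -12$)
$A = -1$ ($A = -3 + 2 = -1$)
$r{\left(x,F \right)} = 165$ ($r{\left(x,F \right)} = -4 + \left(-12 - 1\right)^{2} = -4 + \left(-13\right)^{2} = -4 + 169 = 165$)
$r{\left(0,6 \right)} 171 = 165 \cdot 171 = 28215$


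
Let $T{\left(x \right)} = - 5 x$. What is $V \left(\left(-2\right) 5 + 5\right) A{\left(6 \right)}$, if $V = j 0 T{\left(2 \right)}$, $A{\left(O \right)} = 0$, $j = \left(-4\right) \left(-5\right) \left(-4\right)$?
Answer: $0$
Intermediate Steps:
$j = -80$ ($j = 20 \left(-4\right) = -80$)
$V = 0$ ($V = \left(-80\right) 0 \left(\left(-5\right) 2\right) = 0 \left(-10\right) = 0$)
$V \left(\left(-2\right) 5 + 5\right) A{\left(6 \right)} = 0 \left(\left(-2\right) 5 + 5\right) 0 = 0 \left(-10 + 5\right) 0 = 0 \left(-5\right) 0 = 0 \cdot 0 = 0$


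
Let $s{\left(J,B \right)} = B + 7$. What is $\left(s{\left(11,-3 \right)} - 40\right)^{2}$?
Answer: $1296$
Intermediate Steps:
$s{\left(J,B \right)} = 7 + B$
$\left(s{\left(11,-3 \right)} - 40\right)^{2} = \left(\left(7 - 3\right) - 40\right)^{2} = \left(4 - 40\right)^{2} = \left(-36\right)^{2} = 1296$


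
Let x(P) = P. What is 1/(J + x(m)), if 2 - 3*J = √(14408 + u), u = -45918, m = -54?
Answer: -48/5711 + 3*I*√31510/57110 ≈ -0.0084048 + 0.0093247*I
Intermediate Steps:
J = ⅔ - I*√31510/3 (J = ⅔ - √(14408 - 45918)/3 = ⅔ - I*√31510/3 ≈ 0.66667 - 59.17*I)
1/(J + x(m)) = 1/((⅔ - I*√31510/3) - 54) = 1/(-160/3 - I*√31510/3)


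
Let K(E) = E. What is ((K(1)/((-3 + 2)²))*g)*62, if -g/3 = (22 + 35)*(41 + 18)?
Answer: -625518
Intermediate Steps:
g = -10089 (g = -3*(22 + 35)*(41 + 18) = -171*59 = -3*3363 = -10089)
((K(1)/((-3 + 2)²))*g)*62 = ((1/(-3 + 2)²)*(-10089))*62 = ((1/(-1)²)*(-10089))*62 = ((1/1)*(-10089))*62 = ((1*1)*(-10089))*62 = (1*(-10089))*62 = -10089*62 = -625518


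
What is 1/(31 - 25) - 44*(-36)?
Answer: 9505/6 ≈ 1584.2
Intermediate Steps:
1/(31 - 25) - 44*(-36) = 1/6 + 1584 = ⅙ + 1584 = 9505/6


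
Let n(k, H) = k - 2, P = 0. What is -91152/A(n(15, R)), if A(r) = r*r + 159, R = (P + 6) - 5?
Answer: -11394/41 ≈ -277.90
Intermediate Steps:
R = 1 (R = (0 + 6) - 5 = 6 - 5 = 1)
n(k, H) = -2 + k
A(r) = 159 + r**2 (A(r) = r**2 + 159 = 159 + r**2)
-91152/A(n(15, R)) = -91152/(159 + (-2 + 15)**2) = -91152/(159 + 13**2) = -91152/(159 + 169) = -91152/328 = -91152*1/328 = -11394/41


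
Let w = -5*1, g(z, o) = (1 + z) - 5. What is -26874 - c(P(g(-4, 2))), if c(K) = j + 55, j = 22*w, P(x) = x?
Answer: -26819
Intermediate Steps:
g(z, o) = -4 + z
w = -5
j = -110 (j = 22*(-5) = -110)
c(K) = -55 (c(K) = -110 + 55 = -55)
-26874 - c(P(g(-4, 2))) = -26874 - 1*(-55) = -26874 + 55 = -26819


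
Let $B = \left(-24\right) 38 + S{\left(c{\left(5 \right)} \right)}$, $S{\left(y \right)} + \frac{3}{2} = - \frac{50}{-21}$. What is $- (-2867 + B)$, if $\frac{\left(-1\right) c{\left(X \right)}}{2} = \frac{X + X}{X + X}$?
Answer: $\frac{158681}{42} \approx 3778.1$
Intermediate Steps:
$c{\left(X \right)} = -2$ ($c{\left(X \right)} = - 2 \frac{X + X}{X + X} = - 2 \frac{2 X}{2 X} = - 2 \cdot 2 X \frac{1}{2 X} = \left(-2\right) 1 = -2$)
$S{\left(y \right)} = \frac{37}{42}$ ($S{\left(y \right)} = - \frac{3}{2} - \frac{50}{-21} = - \frac{3}{2} - - \frac{50}{21} = - \frac{3}{2} + \frac{50}{21} = \frac{37}{42}$)
$B = - \frac{38267}{42}$ ($B = \left(-24\right) 38 + \frac{37}{42} = -912 + \frac{37}{42} = - \frac{38267}{42} \approx -911.12$)
$- (-2867 + B) = - (-2867 - \frac{38267}{42}) = \left(-1\right) \left(- \frac{158681}{42}\right) = \frac{158681}{42}$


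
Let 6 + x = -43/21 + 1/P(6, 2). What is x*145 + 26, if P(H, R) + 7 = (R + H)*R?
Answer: -70862/63 ≈ -1124.8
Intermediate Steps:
P(H, R) = -7 + R*(H + R) (P(H, R) = -7 + (R + H)*R = -7 + (H + R)*R = -7 + R*(H + R))
x = -500/63 (x = -6 + (-43/21 + 1/(-7 + 2² + 6*2)) = -6 + (-43*1/21 + 1/(-7 + 4 + 12)) = -6 + (-43/21 + 1/9) = -6 + (-43/21 + 1*(⅑)) = -6 + (-43/21 + ⅑) = -6 - 122/63 = -500/63 ≈ -7.9365)
x*145 + 26 = -500/63*145 + 26 = -72500/63 + 26 = -70862/63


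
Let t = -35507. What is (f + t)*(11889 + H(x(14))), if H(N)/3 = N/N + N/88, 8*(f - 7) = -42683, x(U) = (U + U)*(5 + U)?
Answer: -85598459709/176 ≈ -4.8635e+8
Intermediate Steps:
x(U) = 2*U*(5 + U) (x(U) = (2*U)*(5 + U) = 2*U*(5 + U))
f = -42627/8 (f = 7 + (⅛)*(-42683) = 7 - 42683/8 = -42627/8 ≈ -5328.4)
H(N) = 3 + 3*N/88 (H(N) = 3*(N/N + N/88) = 3*(1 + N*(1/88)) = 3*(1 + N/88) = 3 + 3*N/88)
(f + t)*(11889 + H(x(14))) = (-42627/8 - 35507)*(11889 + (3 + 3*(2*14*(5 + 14))/88)) = -326683*(11889 + (3 + 3*(2*14*19)/88))/8 = -326683*(11889 + (3 + (3/88)*532))/8 = -326683*(11889 + (3 + 399/22))/8 = -326683*(11889 + 465/22)/8 = -326683/8*262023/22 = -85598459709/176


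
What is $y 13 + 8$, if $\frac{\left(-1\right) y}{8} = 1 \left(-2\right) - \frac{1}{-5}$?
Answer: $\frac{976}{5} \approx 195.2$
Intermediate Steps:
$y = \frac{72}{5}$ ($y = - 8 \left(1 \left(-2\right) - \frac{1}{-5}\right) = - 8 \left(-2 - - \frac{1}{5}\right) = - 8 \left(-2 + \frac{1}{5}\right) = \left(-8\right) \left(- \frac{9}{5}\right) = \frac{72}{5} \approx 14.4$)
$y 13 + 8 = \frac{72}{5} \cdot 13 + 8 = \frac{936}{5} + 8 = \frac{976}{5}$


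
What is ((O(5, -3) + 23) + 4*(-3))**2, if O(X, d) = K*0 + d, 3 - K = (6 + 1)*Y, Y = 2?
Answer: 64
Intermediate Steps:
K = -11 (K = 3 - (6 + 1)*2 = 3 - 7*2 = 3 - 1*14 = 3 - 14 = -11)
O(X, d) = d (O(X, d) = -11*0 + d = 0 + d = d)
((O(5, -3) + 23) + 4*(-3))**2 = ((-3 + 23) + 4*(-3))**2 = (20 - 12)**2 = 8**2 = 64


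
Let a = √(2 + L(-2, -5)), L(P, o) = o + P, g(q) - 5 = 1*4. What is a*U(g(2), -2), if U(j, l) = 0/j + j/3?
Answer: 3*I*√5 ≈ 6.7082*I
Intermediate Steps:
g(q) = 9 (g(q) = 5 + 1*4 = 5 + 4 = 9)
U(j, l) = j/3 (U(j, l) = 0 + j*(⅓) = 0 + j/3 = j/3)
L(P, o) = P + o
a = I*√5 (a = √(2 + (-2 - 5)) = √(2 - 7) = √(-5) = I*√5 ≈ 2.2361*I)
a*U(g(2), -2) = (I*√5)*((⅓)*9) = (I*√5)*3 = 3*I*√5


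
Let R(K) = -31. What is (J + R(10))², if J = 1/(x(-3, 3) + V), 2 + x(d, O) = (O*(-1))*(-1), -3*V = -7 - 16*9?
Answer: 22762441/23716 ≈ 959.79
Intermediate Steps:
V = 151/3 (V = -(-7 - 16*9)/3 = -(-7 - 144)/3 = -⅓*(-151) = 151/3 ≈ 50.333)
x(d, O) = -2 + O (x(d, O) = -2 + (O*(-1))*(-1) = -2 - O*(-1) = -2 + O)
J = 3/154 (J = 1/((-2 + 3) + 151/3) = 1/(1 + 151/3) = 1/(154/3) = 3/154 ≈ 0.019481)
(J + R(10))² = (3/154 - 31)² = (-4771/154)² = 22762441/23716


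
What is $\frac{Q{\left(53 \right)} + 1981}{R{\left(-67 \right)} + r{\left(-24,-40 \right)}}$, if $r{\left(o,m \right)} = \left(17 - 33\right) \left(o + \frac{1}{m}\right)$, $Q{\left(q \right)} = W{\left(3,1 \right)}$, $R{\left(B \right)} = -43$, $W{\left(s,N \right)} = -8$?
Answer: $\frac{9865}{1707} \approx 5.7791$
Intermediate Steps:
$Q{\left(q \right)} = -8$
$r{\left(o,m \right)} = - 16 o - \frac{16}{m}$ ($r{\left(o,m \right)} = - 16 \left(o + \frac{1}{m}\right) = - 16 o - \frac{16}{m}$)
$\frac{Q{\left(53 \right)} + 1981}{R{\left(-67 \right)} + r{\left(-24,-40 \right)}} = \frac{-8 + 1981}{-43 - \left(-384 + \frac{16}{-40}\right)} = \frac{1973}{-43 + \left(384 - - \frac{2}{5}\right)} = \frac{1973}{-43 + \left(384 + \frac{2}{5}\right)} = \frac{1973}{-43 + \frac{1922}{5}} = \frac{1973}{\frac{1707}{5}} = 1973 \cdot \frac{5}{1707} = \frac{9865}{1707}$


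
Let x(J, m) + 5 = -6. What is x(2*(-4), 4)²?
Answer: 121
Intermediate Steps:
x(J, m) = -11 (x(J, m) = -5 - 6 = -11)
x(2*(-4), 4)² = (-11)² = 121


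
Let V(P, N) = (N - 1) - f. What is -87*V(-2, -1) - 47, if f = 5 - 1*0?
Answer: 562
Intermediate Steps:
f = 5 (f = 5 + 0 = 5)
V(P, N) = -6 + N (V(P, N) = (N - 1) - 1*5 = (-1 + N) - 5 = -6 + N)
-87*V(-2, -1) - 47 = -87*(-6 - 1) - 47 = -87*(-7) - 47 = 609 - 47 = 562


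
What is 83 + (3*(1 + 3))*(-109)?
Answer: -1225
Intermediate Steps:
83 + (3*(1 + 3))*(-109) = 83 + (3*4)*(-109) = 83 + 12*(-109) = 83 - 1308 = -1225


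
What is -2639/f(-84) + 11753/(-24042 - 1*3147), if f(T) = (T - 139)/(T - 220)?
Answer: -21815159303/6063147 ≈ -3598.0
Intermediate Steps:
f(T) = (-139 + T)/(-220 + T)
-2639/f(-84) + 11753/(-24042 - 1*3147) = -2639*(-220 - 84)/(-139 - 84) + 11753/(-24042 - 1*3147) = -2639/(-223/(-304)) + 11753/(-24042 - 3147) = -2639/((-1/304*(-223))) + 11753/(-27189) = -2639/223/304 + 11753*(-1/27189) = -2639*304/223 - 11753/27189 = -802256/223 - 11753/27189 = -21815159303/6063147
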